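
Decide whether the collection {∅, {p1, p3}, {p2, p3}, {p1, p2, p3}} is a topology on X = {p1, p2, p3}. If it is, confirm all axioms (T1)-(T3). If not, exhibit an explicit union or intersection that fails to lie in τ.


τ is NOT a topology on X.

Axiom (T1): ∅ ∈ τ? Yes; X ∈ τ? Yes.
Axiom (T2/T3): check pairwise unions and intersections of members of τ.
Counterexample for (T3): {p1, p3} ∩ {p2, p3} = {p3} ∉ τ. Therefore τ is NOT a topology.


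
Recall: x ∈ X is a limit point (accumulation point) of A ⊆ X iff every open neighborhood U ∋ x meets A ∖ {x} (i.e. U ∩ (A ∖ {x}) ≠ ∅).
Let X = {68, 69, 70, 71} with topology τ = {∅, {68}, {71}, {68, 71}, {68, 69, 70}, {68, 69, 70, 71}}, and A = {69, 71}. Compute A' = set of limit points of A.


A' = {70}

For each x ∈ X, list the open sets U ∈ τ with x ∈ U, then check whether U ∩ (A ∖ {x}) ≠ ∅ for every such U.
  x = 68: open {68} ∋ x has {68} ∩ (A ∖ {68}) = ∅, so x is NOT a limit point.
  x = 69: open {68, 69, 70} ∋ x has {68, 69, 70} ∩ (A ∖ {69}) = ∅, so x is NOT a limit point.
  x = 70: opens ∋ x are {68, 69, 70}, {68, 69, 70, 71}; each meets A ∖ {70}, so x IS a limit point.
  x = 71: open {71} ∋ x has {71} ∩ (A ∖ {71}) = ∅, so x is NOT a limit point.
Collecting: A' = {70}.


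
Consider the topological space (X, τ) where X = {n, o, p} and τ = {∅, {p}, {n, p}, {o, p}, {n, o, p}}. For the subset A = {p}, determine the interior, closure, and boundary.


int(A) = {p}, cl(A) = {n, o, p}, ∂A = {n, o}.

Closed sets in (X, τ) are complements of opens:
  closed(X, τ) = {∅, {n}, {o}, {n, o}, {n, o, p}}.
int(A) = ⋃ {U ∈ τ : U ⊆ A}. Opens contained in A: ∅, {p}.
Taking the union of these: int(A) = {p}.
cl(A) = ⋂ {C closed : A ⊆ C}. Closed sets containing A: {n, o, p}.
Intersecting these: cl(A) = {n, o, p}.
∂A = cl(A) ∖ int(A) = {n, o, p} ∖ {p} = {n, o}.


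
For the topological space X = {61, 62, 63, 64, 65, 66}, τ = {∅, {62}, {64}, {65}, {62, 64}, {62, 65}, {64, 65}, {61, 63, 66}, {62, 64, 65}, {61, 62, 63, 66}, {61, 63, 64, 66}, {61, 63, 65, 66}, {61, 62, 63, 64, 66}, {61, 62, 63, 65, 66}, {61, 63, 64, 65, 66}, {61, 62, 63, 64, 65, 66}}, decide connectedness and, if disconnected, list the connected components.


(X, τ) is disconnected; components = [{62}, {64}, {65}, {61, 63, 66}].

Find clopen sets (U ∈ τ with X ∖ U ∈ τ):
  U = ∅, X ∖ U = {61, 62, 63, 64, 65, 66} — both open, so U is clopen.
  U = {62}, X ∖ U = {61, 63, 64, 65, 66} — both open, so U is clopen.
  U = {64}, X ∖ U = {61, 62, 63, 65, 66} — both open, so U is clopen.
  U = {65}, X ∖ U = {61, 62, 63, 64, 66} — both open, so U is clopen.
  U = {62, 64}, X ∖ U = {61, 63, 65, 66} — both open, so U is clopen.
  U = {62, 65}, X ∖ U = {61, 63, 64, 66} — both open, so U is clopen.
  U = {64, 65}, X ∖ U = {61, 62, 63, 66} — both open, so U is clopen.
  U = {61, 63, 66}, X ∖ U = {62, 64, 65} — both open, so U is clopen.
  U = {62, 64, 65}, X ∖ U = {61, 63, 66} — both open, so U is clopen.
  U = {61, 62, 63, 66}, X ∖ U = {64, 65} — both open, so U is clopen.
  U = {61, 63, 64, 66}, X ∖ U = {62, 65} — both open, so U is clopen.
  U = {61, 63, 65, 66}, X ∖ U = {62, 64} — both open, so U is clopen.
  U = {61, 62, 63, 64, 66}, X ∖ U = {65} — both open, so U is clopen.
  U = {61, 62, 63, 65, 66}, X ∖ U = {64} — both open, so U is clopen.
  U = {61, 63, 64, 65, 66}, X ∖ U = {62} — both open, so U is clopen.
  U = {61, 62, 63, 64, 65, 66}, X ∖ U = ∅ — both open, so U is clopen.
Nontrivial clopen(s) exist: e.g. {61, 63, 64, 65, 66}. So (X, τ) is disconnected.
Compute connected components by grouping points that agree on all clopens:
  component: {62}
  component: {64}
  component: {65}
  component: {61, 63, 66}


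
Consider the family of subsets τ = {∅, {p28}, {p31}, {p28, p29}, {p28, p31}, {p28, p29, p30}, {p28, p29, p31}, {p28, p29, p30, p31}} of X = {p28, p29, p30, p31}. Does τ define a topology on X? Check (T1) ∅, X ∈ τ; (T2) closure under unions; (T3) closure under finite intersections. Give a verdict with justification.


τ IS a topology on X.

Axiom (T1): ∅ ∈ τ? Yes; X ∈ τ? Yes.
Axiom (T2/T3): check pairwise unions and intersections of members of τ.
All pairwise intersections and unions checked — each lies in τ. Therefore τ satisfies (T1), (T2), (T3): it IS a topology on X.


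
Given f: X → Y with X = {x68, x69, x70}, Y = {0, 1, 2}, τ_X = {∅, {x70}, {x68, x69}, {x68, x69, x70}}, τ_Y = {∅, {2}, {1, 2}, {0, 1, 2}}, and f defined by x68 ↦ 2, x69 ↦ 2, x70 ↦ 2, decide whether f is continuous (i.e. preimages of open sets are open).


f IS continuous.

Compute f^{-1}(U) for each U ∈ τ_Y:
  U = ∅: f^{-1}(U) = ∅ ∈ τ_X ✓.
  U = {2}: f^{-1}(U) = {x68, x69, x70} ∈ τ_X ✓.
  U = {1, 2}: f^{-1}(U) = {x68, x69, x70} ∈ τ_X ✓.
  U = {0, 1, 2}: f^{-1}(U) = {x68, x69, x70} ∈ τ_X ✓.
Every preimage lies in τ_X, so f IS continuous.


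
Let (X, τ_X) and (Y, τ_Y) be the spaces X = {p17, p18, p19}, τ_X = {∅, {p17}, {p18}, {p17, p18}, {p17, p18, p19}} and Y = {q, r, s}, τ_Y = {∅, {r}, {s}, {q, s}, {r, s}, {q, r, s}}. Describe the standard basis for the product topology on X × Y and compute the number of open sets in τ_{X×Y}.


Basis B = {∅ × ∅, {p17} × {r}, {p17} × {s}, {p18} × {r}, {p18} × {s}, {p17} × {q, s}, {p17} × {r, s}, {p17, p18} × {r}, {p17, p18} × {s}, {p18} × {q, s}, {p18} × {r, s}, {p17} × {q, r, s}, {p17, p18, p19} × {r}, {p17, p18, p19} × {s}, {p18} × {q, r, s}, {p17, p18} × {q, s}, {p17, p18} × {r, s}, {p17, p18} × {q, r, s}, {p17, p18, p19} × {q, s}, {p17, p18, p19} × {r, s}, {p17, p18, p19} × {q, r, s}}; |τ_{X×Y}| = 70.

Enumerate products U × V with U ∈ τ_X, V ∈ τ_Y (deduplicated):
  ∅ × ∅ = {} (∅)
  {p17} × {r} = {(p17,r)}
  {p17} × {s} = {(p17,s)}
  {p18} × {r} = {(p18,r)}
  {p18} × {s} = {(p18,s)}
  {p17} × {q, s} = {(p17,q), (p17,s)}
  {p17} × {r, s} = {(p17,r), (p17,s)}
  {p17, p18} × {r} = {(p17,r), (p18,r)}
  {p17, p18} × {s} = {(p17,s), (p18,s)}
  {p18} × {q, s} = {(p18,q), (p18,s)}
  {p18} × {r, s} = {(p18,r), (p18,s)}
  {p17} × {q, r, s} = {(p17,q), (p17,r), (p17,s)}
  {p17, p18, p19} × {r} = {(p17,r), (p18,r), (p19,r)}
  {p17, p18, p19} × {s} = {(p17,s), (p18,s), (p19,s)}
  {p18} × {q, r, s} = {(p18,q), (p18,r), (p18,s)}
  {p17, p18} × {q, s} = {(p17,q), (p17,s), (p18,q), (p18,s)}
  {p17, p18} × {r, s} = {(p17,r), (p17,s), (p18,r), (p18,s)}
  {p17, p18} × {q, r, s} = {(p17,q), (p17,r), (p17,s), (p18,q), (p18,r), (p18,s)}
  {p17, p18, p19} × {q, s} = {(p17,q), (p17,s), (p18,q), (p18,s), (p19,q), (p19,s)}
  {p17, p18, p19} × {r, s} = {(p17,r), (p17,s), (p18,r), (p18,s), (p19,r), (p19,s)}
  {p17, p18, p19} × {q, r, s} = {(p17,q), (p17,r), (p17,s), (p18,q), (p18,r), (p18,s), (p19,q), (p19,r), (p19,s)}
These 21 distinct sets form the basis B.
Close under arbitrary unions to get τ_{X×Y}; counting gives |τ_{X×Y}| = 70.


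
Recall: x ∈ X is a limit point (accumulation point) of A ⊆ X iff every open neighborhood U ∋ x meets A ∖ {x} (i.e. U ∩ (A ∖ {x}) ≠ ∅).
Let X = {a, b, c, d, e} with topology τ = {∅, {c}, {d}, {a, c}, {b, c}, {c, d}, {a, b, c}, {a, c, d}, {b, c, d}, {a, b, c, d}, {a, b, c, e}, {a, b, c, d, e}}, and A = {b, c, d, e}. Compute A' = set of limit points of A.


A' = {a, b, e}

For each x ∈ X, list the open sets U ∈ τ with x ∈ U, then check whether U ∩ (A ∖ {x}) ≠ ∅ for every such U.
  x = a: opens ∋ x are {a, c}, {a, b, c}, {a, c, d}, {a, b, c, d}, {a, b, c, e}, {a, b, c, d, e}; each meets A ∖ {a}, so x IS a limit point.
  x = b: opens ∋ x are {b, c}, {a, b, c}, {b, c, d}, {a, b, c, d}, {a, b, c, e}, {a, b, c, d, e}; each meets A ∖ {b}, so x IS a limit point.
  x = c: open {c} ∋ x has {c} ∩ (A ∖ {c}) = ∅, so x is NOT a limit point.
  x = d: open {d} ∋ x has {d} ∩ (A ∖ {d}) = ∅, so x is NOT a limit point.
  x = e: opens ∋ x are {a, b, c, e}, {a, b, c, d, e}; each meets A ∖ {e}, so x IS a limit point.
Collecting: A' = {a, b, e}.


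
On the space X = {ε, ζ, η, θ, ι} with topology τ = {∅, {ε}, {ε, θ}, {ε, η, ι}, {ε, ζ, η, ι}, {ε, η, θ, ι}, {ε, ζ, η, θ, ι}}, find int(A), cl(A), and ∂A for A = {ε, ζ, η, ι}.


int(A) = {ε, ζ, η, ι}, cl(A) = {ε, ζ, η, θ, ι}, ∂A = {θ}.

Closed sets in (X, τ) are complements of opens:
  closed(X, τ) = {∅, {ζ}, {θ}, {ζ, θ}, {ζ, η, ι}, {ζ, η, θ, ι}, {ε, ζ, η, θ, ι}}.
int(A) = ⋃ {U ∈ τ : U ⊆ A}. Opens contained in A: ∅, {ε}, {ε, η, ι}, {ε, ζ, η, ι}.
Taking the union of these: int(A) = {ε, ζ, η, ι}.
cl(A) = ⋂ {C closed : A ⊆ C}. Closed sets containing A: {ε, ζ, η, θ, ι}.
Intersecting these: cl(A) = {ε, ζ, η, θ, ι}.
∂A = cl(A) ∖ int(A) = {ε, ζ, η, θ, ι} ∖ {ε, ζ, η, ι} = {θ}.


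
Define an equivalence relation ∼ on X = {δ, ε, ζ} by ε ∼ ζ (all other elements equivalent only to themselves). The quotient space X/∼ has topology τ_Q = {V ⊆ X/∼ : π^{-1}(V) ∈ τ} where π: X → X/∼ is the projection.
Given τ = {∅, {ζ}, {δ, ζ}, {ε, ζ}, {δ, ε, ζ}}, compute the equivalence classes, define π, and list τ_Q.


X/∼ = {[δ], [ε=ζ]}; |τ_Q| = 3.

Equivalence classes: [δ], [ε=ζ].
Quotient map π: X → X/∼ sends δ ↦ [δ], ε ↦ [ε=ζ], ζ ↦ [ε=ζ].
For each subset V ⊆ X/∼, compute π^{-1}(V) ⊆ X and check whether π^{-1}(V) ∈ τ. V is open in τ_Q iff π^{-1}(V) ∈ τ.
  V = {}: π^{-1}(V) = ∅ ∈ τ ✓.
  V = {[δ]}: π^{-1}(V) = {δ} ∉ τ ✗.
  V = {[ε=ζ]}: π^{-1}(V) = {ε, ζ} ∈ τ ✓.
  V = {[δ], [ε=ζ]}: π^{-1}(V) = {δ, ε, ζ} ∈ τ ✓.
Open sets in the quotient: τ_Q = {{}, {[ε=ζ]}, {[δ], [ε=ζ]}} (3 elements).


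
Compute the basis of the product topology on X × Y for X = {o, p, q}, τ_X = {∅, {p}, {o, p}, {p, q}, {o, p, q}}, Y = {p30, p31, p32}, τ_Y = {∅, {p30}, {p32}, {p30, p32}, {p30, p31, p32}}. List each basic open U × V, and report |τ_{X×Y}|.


Basis B = {∅ × ∅, {p} × {p30}, {p} × {p32}, {o, p} × {p30}, {o, p} × {p32}, {p} × {p30, p32}, {p, q} × {p30}, {p, q} × {p32}, {o, p, q} × {p30}, {o, p, q} × {p32}, {p} × {p30, p31, p32}, {o, p} × {p30, p32}, {p, q} × {p30, p32}, {o, p} × {p30, p31, p32}, {o, p, q} × {p30, p32}, {p, q} × {p30, p31, p32}, {o, p, q} × {p30, p31, p32}}; |τ_{X×Y}| = 50.

Enumerate products U × V with U ∈ τ_X, V ∈ τ_Y (deduplicated):
  ∅ × ∅ = {} (∅)
  {p} × {p30} = {(p,p30)}
  {p} × {p32} = {(p,p32)}
  {o, p} × {p30} = {(o,p30), (p,p30)}
  {o, p} × {p32} = {(o,p32), (p,p32)}
  {p} × {p30, p32} = {(p,p30), (p,p32)}
  {p, q} × {p30} = {(p,p30), (q,p30)}
  {p, q} × {p32} = {(p,p32), (q,p32)}
  {o, p, q} × {p30} = {(o,p30), (p,p30), (q,p30)}
  {o, p, q} × {p32} = {(o,p32), (p,p32), (q,p32)}
  {p} × {p30, p31, p32} = {(p,p30), (p,p31), (p,p32)}
  {o, p} × {p30, p32} = {(o,p30), (o,p32), (p,p30), (p,p32)}
  {p, q} × {p30, p32} = {(p,p30), (p,p32), (q,p30), (q,p32)}
  {o, p} × {p30, p31, p32} = {(o,p30), (o,p31), (o,p32), (p,p30), (p,p31), (p,p32)}
  {o, p, q} × {p30, p32} = {(o,p30), (o,p32), (p,p30), (p,p32), (q,p30), (q,p32)}
  {p, q} × {p30, p31, p32} = {(p,p30), (p,p31), (p,p32), (q,p30), (q,p31), (q,p32)}
  {o, p, q} × {p30, p31, p32} = {(o,p30), (o,p31), (o,p32), (p,p30), (p,p31), (p,p32), (q,p30), (q,p31), (q,p32)}
These 17 distinct sets form the basis B.
Close under arbitrary unions to get τ_{X×Y}; counting gives |τ_{X×Y}| = 50.


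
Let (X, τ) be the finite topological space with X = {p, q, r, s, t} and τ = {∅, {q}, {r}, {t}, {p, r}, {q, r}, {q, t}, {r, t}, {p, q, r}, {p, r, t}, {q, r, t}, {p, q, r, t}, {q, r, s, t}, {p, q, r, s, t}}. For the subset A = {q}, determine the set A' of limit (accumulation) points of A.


A' = {s}

For each x ∈ X, list the open sets U ∈ τ with x ∈ U, then check whether U ∩ (A ∖ {x}) ≠ ∅ for every such U.
  x = p: open {p, r} ∋ x has {p, r} ∩ (A ∖ {p}) = ∅, so x is NOT a limit point.
  x = q: open {q} ∋ x has {q} ∩ (A ∖ {q}) = ∅, so x is NOT a limit point.
  x = r: open {r} ∋ x has {r} ∩ (A ∖ {r}) = ∅, so x is NOT a limit point.
  x = s: opens ∋ x are {q, r, s, t}, {p, q, r, s, t}; each meets A ∖ {s}, so x IS a limit point.
  x = t: open {t} ∋ x has {t} ∩ (A ∖ {t}) = ∅, so x is NOT a limit point.
Collecting: A' = {s}.


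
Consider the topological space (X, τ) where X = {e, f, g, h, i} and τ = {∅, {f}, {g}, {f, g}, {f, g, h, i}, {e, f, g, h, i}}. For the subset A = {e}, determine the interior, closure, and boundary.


int(A) = ∅, cl(A) = {e}, ∂A = {e}.

Closed sets in (X, τ) are complements of opens:
  closed(X, τ) = {∅, {e}, {e, h, i}, {e, f, h, i}, {e, g, h, i}, {e, f, g, h, i}}.
int(A) = ⋃ {U ∈ τ : U ⊆ A}. Opens contained in A: ∅.
Taking the union of these: int(A) = ∅.
cl(A) = ⋂ {C closed : A ⊆ C}. Closed sets containing A: {e}, {e, h, i}, {e, f, h, i}, {e, g, h, i}, {e, f, g, h, i}.
Intersecting these: cl(A) = {e}.
∂A = cl(A) ∖ int(A) = {e} ∖ ∅ = {e}.


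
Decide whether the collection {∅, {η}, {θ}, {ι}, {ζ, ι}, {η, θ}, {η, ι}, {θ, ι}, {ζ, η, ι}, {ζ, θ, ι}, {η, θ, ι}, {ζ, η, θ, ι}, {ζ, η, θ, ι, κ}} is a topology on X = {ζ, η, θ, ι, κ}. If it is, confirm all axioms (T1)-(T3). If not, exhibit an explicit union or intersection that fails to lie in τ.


τ IS a topology on X.

Axiom (T1): ∅ ∈ τ? Yes; X ∈ τ? Yes.
Axiom (T2/T3): check pairwise unions and intersections of members of τ.
All pairwise intersections and unions checked — each lies in τ. Therefore τ satisfies (T1), (T2), (T3): it IS a topology on X.


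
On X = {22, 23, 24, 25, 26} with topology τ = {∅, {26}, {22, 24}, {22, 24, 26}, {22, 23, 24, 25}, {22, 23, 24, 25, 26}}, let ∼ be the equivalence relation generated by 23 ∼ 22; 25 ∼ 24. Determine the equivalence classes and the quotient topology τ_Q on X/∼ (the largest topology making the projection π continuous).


X/∼ = {[22=23], [24=25], [26]}; |τ_Q| = 4.

Equivalence classes: [22=23], [24=25], [26].
Quotient map π: X → X/∼ sends 22 ↦ [22=23], 23 ↦ [22=23], 24 ↦ [24=25], 25 ↦ [24=25], 26 ↦ [26].
For each subset V ⊆ X/∼, compute π^{-1}(V) ⊆ X and check whether π^{-1}(V) ∈ τ. V is open in τ_Q iff π^{-1}(V) ∈ τ.
  V = {}: π^{-1}(V) = ∅ ∈ τ ✓.
  V = {[22=23]}: π^{-1}(V) = {22, 23} ∉ τ ✗.
  V = {[24=25]}: π^{-1}(V) = {24, 25} ∉ τ ✗.
  V = {[22=23], [24=25]}: π^{-1}(V) = {22, 23, 24, 25} ∈ τ ✓.
  V = {[26]}: π^{-1}(V) = {26} ∈ τ ✓.
  V = {[22=23], [26]}: π^{-1}(V) = {22, 23, 26} ∉ τ ✗.
  V = {[24=25], [26]}: π^{-1}(V) = {24, 25, 26} ∉ τ ✗.
  V = {[22=23], [24=25], [26]}: π^{-1}(V) = {22, 23, 24, 25, 26} ∈ τ ✓.
Open sets in the quotient: τ_Q = {{}, {[22=23], [24=25]}, {[26]}, {[22=23], [24=25], [26]}} (4 elements).


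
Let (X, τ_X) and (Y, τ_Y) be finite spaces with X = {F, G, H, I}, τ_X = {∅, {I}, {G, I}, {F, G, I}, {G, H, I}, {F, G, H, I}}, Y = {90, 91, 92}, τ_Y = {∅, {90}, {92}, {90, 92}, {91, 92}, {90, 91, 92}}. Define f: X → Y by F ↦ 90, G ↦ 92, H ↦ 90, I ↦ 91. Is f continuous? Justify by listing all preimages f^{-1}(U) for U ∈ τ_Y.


f is NOT continuous.

Compute f^{-1}(U) for each U ∈ τ_Y:
  U = ∅: f^{-1}(U) = ∅ ∈ τ_X ✓.
  U = {90}: f^{-1}(U) = {F, H} ∉ τ_X ✗.
  U = {92}: f^{-1}(U) = {G} ∉ τ_X ✗.
  U = {90, 92}: f^{-1}(U) = {F, G, H} ∉ τ_X ✗.
  U = {91, 92}: f^{-1}(U) = {G, I} ∈ τ_X ✓.
  U = {90, 91, 92}: f^{-1}(U) = {F, G, H, I} ∈ τ_X ✓.
Found U = {90} with f^{-1}(U) = {F, H} not in τ_X. Therefore f is NOT continuous.


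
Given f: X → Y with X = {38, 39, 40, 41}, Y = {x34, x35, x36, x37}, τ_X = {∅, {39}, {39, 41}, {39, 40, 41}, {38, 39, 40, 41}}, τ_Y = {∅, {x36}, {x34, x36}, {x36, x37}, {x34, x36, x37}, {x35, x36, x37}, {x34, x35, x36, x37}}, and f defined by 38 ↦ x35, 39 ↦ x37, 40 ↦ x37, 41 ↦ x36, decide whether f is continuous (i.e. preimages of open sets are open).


f is NOT continuous.

Compute f^{-1}(U) for each U ∈ τ_Y:
  U = ∅: f^{-1}(U) = ∅ ∈ τ_X ✓.
  U = {x36}: f^{-1}(U) = {41} ∉ τ_X ✗.
  U = {x34, x36}: f^{-1}(U) = {41} ∉ τ_X ✗.
  U = {x36, x37}: f^{-1}(U) = {39, 40, 41} ∈ τ_X ✓.
  U = {x34, x36, x37}: f^{-1}(U) = {39, 40, 41} ∈ τ_X ✓.
  U = {x35, x36, x37}: f^{-1}(U) = {38, 39, 40, 41} ∈ τ_X ✓.
  U = {x34, x35, x36, x37}: f^{-1}(U) = {38, 39, 40, 41} ∈ τ_X ✓.
Found U = {x36} with f^{-1}(U) = {41} not in τ_X. Therefore f is NOT continuous.


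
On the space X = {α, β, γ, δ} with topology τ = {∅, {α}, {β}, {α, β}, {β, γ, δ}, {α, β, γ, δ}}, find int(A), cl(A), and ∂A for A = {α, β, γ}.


int(A) = {α, β}, cl(A) = {α, β, γ, δ}, ∂A = {γ, δ}.

Closed sets in (X, τ) are complements of opens:
  closed(X, τ) = {∅, {α}, {γ, δ}, {α, γ, δ}, {β, γ, δ}, {α, β, γ, δ}}.
int(A) = ⋃ {U ∈ τ : U ⊆ A}. Opens contained in A: ∅, {α}, {β}, {α, β}.
Taking the union of these: int(A) = {α, β}.
cl(A) = ⋂ {C closed : A ⊆ C}. Closed sets containing A: {α, β, γ, δ}.
Intersecting these: cl(A) = {α, β, γ, δ}.
∂A = cl(A) ∖ int(A) = {α, β, γ, δ} ∖ {α, β} = {γ, δ}.


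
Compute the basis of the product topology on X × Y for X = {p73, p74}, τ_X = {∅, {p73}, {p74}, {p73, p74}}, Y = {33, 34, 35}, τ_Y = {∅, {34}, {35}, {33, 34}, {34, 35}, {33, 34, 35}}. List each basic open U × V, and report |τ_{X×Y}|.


Basis B = {∅ × ∅, {p73} × {34}, {p73} × {35}, {p74} × {34}, {p74} × {35}, {p73} × {33, 34}, {p73} × {34, 35}, {p73, p74} × {34}, {p73, p74} × {35}, {p74} × {33, 34}, {p74} × {34, 35}, {p73} × {33, 34, 35}, {p74} × {33, 34, 35}, {p73, p74} × {33, 34}, {p73, p74} × {34, 35}, {p73, p74} × {33, 34, 35}}; |τ_{X×Y}| = 36.

Enumerate products U × V with U ∈ τ_X, V ∈ τ_Y (deduplicated):
  ∅ × ∅ = {} (∅)
  {p73} × {34} = {(p73,34)}
  {p73} × {35} = {(p73,35)}
  {p74} × {34} = {(p74,34)}
  {p74} × {35} = {(p74,35)}
  {p73} × {33, 34} = {(p73,33), (p73,34)}
  {p73} × {34, 35} = {(p73,34), (p73,35)}
  {p73, p74} × {34} = {(p73,34), (p74,34)}
  {p73, p74} × {35} = {(p73,35), (p74,35)}
  {p74} × {33, 34} = {(p74,33), (p74,34)}
  {p74} × {34, 35} = {(p74,34), (p74,35)}
  {p73} × {33, 34, 35} = {(p73,33), (p73,34), (p73,35)}
  {p74} × {33, 34, 35} = {(p74,33), (p74,34), (p74,35)}
  {p73, p74} × {33, 34} = {(p73,33), (p73,34), (p74,33), (p74,34)}
  {p73, p74} × {34, 35} = {(p73,34), (p73,35), (p74,34), (p74,35)}
  {p73, p74} × {33, 34, 35} = {(p73,33), (p73,34), (p73,35), (p74,33), (p74,34), (p74,35)}
These 16 distinct sets form the basis B.
Close under arbitrary unions to get τ_{X×Y}; counting gives |τ_{X×Y}| = 36.


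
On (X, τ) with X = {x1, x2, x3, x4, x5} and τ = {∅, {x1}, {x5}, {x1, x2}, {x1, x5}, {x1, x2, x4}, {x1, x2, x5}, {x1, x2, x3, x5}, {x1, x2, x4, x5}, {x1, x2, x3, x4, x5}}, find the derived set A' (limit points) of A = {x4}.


A' = ∅

For each x ∈ X, list the open sets U ∈ τ with x ∈ U, then check whether U ∩ (A ∖ {x}) ≠ ∅ for every such U.
  x = x1: open {x1} ∋ x has {x1} ∩ (A ∖ {x1}) = ∅, so x is NOT a limit point.
  x = x2: open {x1, x2} ∋ x has {x1, x2} ∩ (A ∖ {x2}) = ∅, so x is NOT a limit point.
  x = x3: open {x1, x2, x3, x5} ∋ x has {x1, x2, x3, x5} ∩ (A ∖ {x3}) = ∅, so x is NOT a limit point.
  x = x4: open {x1, x2, x4} ∋ x has {x1, x2, x4} ∩ (A ∖ {x4}) = ∅, so x is NOT a limit point.
  x = x5: open {x5} ∋ x has {x5} ∩ (A ∖ {x5}) = ∅, so x is NOT a limit point.
Collecting: A' = ∅.


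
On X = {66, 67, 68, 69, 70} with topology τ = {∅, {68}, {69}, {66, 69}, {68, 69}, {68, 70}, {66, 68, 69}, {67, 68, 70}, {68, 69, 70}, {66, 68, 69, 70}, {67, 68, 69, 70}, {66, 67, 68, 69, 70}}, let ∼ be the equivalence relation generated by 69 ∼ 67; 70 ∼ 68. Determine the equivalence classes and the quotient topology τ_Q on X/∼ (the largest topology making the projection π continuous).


X/∼ = {[66], [67=69], [68=70]}; |τ_Q| = 4.

Equivalence classes: [66], [67=69], [68=70].
Quotient map π: X → X/∼ sends 66 ↦ [66], 67 ↦ [67=69], 68 ↦ [68=70], 69 ↦ [67=69], 70 ↦ [68=70].
For each subset V ⊆ X/∼, compute π^{-1}(V) ⊆ X and check whether π^{-1}(V) ∈ τ. V is open in τ_Q iff π^{-1}(V) ∈ τ.
  V = {}: π^{-1}(V) = ∅ ∈ τ ✓.
  V = {[66]}: π^{-1}(V) = {66} ∉ τ ✗.
  V = {[67=69]}: π^{-1}(V) = {67, 69} ∉ τ ✗.
  V = {[66], [67=69]}: π^{-1}(V) = {66, 67, 69} ∉ τ ✗.
  V = {[68=70]}: π^{-1}(V) = {68, 70} ∈ τ ✓.
  V = {[66], [68=70]}: π^{-1}(V) = {66, 68, 70} ∉ τ ✗.
  V = {[67=69], [68=70]}: π^{-1}(V) = {67, 68, 69, 70} ∈ τ ✓.
  V = {[66], [67=69], [68=70]}: π^{-1}(V) = {66, 67, 68, 69, 70} ∈ τ ✓.
Open sets in the quotient: τ_Q = {{}, {[68=70]}, {[67=69], [68=70]}, {[66], [67=69], [68=70]}} (4 elements).


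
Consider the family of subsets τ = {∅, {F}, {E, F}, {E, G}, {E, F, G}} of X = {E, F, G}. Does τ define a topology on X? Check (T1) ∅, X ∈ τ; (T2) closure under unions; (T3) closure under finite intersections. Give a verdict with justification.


τ is NOT a topology on X.

Axiom (T1): ∅ ∈ τ? Yes; X ∈ τ? Yes.
Axiom (T2/T3): check pairwise unions and intersections of members of τ.
Counterexample for (T3): {E, F} ∩ {E, G} = {E} ∉ τ. Therefore τ is NOT a topology.


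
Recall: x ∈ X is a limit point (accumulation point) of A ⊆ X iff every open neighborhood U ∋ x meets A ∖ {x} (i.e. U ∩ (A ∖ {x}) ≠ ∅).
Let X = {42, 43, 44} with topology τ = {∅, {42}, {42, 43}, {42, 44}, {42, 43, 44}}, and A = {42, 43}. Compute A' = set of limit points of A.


A' = {43, 44}

For each x ∈ X, list the open sets U ∈ τ with x ∈ U, then check whether U ∩ (A ∖ {x}) ≠ ∅ for every such U.
  x = 42: open {42} ∋ x has {42} ∩ (A ∖ {42}) = ∅, so x is NOT a limit point.
  x = 43: opens ∋ x are {42, 43}, {42, 43, 44}; each meets A ∖ {43}, so x IS a limit point.
  x = 44: opens ∋ x are {42, 44}, {42, 43, 44}; each meets A ∖ {44}, so x IS a limit point.
Collecting: A' = {43, 44}.


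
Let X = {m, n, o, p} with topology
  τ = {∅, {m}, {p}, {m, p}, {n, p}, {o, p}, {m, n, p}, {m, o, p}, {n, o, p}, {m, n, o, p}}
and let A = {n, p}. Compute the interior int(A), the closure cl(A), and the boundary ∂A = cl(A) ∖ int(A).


int(A) = {n, p}, cl(A) = {n, o, p}, ∂A = {o}.

Closed sets in (X, τ) are complements of opens:
  closed(X, τ) = {∅, {m}, {n}, {o}, {m, n}, {m, o}, {n, o}, {m, n, o}, {n, o, p}, {m, n, o, p}}.
int(A) = ⋃ {U ∈ τ : U ⊆ A}. Opens contained in A: ∅, {p}, {n, p}.
Taking the union of these: int(A) = {n, p}.
cl(A) = ⋂ {C closed : A ⊆ C}. Closed sets containing A: {n, o, p}, {m, n, o, p}.
Intersecting these: cl(A) = {n, o, p}.
∂A = cl(A) ∖ int(A) = {n, o, p} ∖ {n, p} = {o}.


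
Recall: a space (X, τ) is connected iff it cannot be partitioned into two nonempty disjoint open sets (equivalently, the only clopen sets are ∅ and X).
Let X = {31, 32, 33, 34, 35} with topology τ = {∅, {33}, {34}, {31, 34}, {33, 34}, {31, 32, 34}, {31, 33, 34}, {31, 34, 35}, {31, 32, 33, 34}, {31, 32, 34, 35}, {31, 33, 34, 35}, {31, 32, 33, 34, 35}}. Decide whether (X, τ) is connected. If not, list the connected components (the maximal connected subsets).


(X, τ) is disconnected; components = [{33}, {31, 32, 34, 35}].

Find clopen sets (U ∈ τ with X ∖ U ∈ τ):
  U = ∅, X ∖ U = {31, 32, 33, 34, 35} — both open, so U is clopen.
  U = {33}, X ∖ U = {31, 32, 34, 35} — both open, so U is clopen.
  U = {31, 32, 34, 35}, X ∖ U = {33} — both open, so U is clopen.
  U = {31, 32, 33, 34, 35}, X ∖ U = ∅ — both open, so U is clopen.
Nontrivial clopen(s) exist: e.g. {33}. So (X, τ) is disconnected.
Compute connected components by grouping points that agree on all clopens:
  component: {33}
  component: {31, 32, 34, 35}


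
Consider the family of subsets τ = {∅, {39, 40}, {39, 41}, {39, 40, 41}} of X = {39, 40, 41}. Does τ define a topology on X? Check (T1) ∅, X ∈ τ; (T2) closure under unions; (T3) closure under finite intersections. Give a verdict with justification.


τ is NOT a topology on X.

Axiom (T1): ∅ ∈ τ? Yes; X ∈ τ? Yes.
Axiom (T2/T3): check pairwise unions and intersections of members of τ.
Counterexample for (T3): {39, 40} ∩ {39, 41} = {39} ∉ τ. Therefore τ is NOT a topology.


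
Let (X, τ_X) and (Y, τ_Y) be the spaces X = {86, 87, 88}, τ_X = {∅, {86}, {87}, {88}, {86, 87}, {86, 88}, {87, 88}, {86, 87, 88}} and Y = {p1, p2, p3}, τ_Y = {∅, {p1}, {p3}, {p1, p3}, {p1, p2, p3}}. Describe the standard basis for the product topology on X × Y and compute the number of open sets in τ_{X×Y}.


Basis B = {∅ × ∅, {86} × {p1}, {86} × {p3}, {87} × {p1}, {87} × {p3}, {88} × {p1}, {88} × {p3}, {86} × {p1, p3}, {86, 87} × {p1}, {86, 88} × {p1}, {86, 87} × {p3}, {86, 88} × {p3}, {87} × {p1, p3}, {87, 88} × {p1}, {87, 88} × {p3}, {88} × {p1, p3}, {86} × {p1, p2, p3}, {86, 87, 88} × {p1}, {86, 87, 88} × {p3}, {87} × {p1, p2, p3}, {88} × {p1, p2, p3}, {86, 87} × {p1, p3}, {86, 88} × {p1, p3}, {87, 88} × {p1, p3}, {86, 87} × {p1, p2, p3}, {86, 88} × {p1, p2, p3}, {86, 87, 88} × {p1, p3}, {87, 88} × {p1, p2, p3}, {86, 87, 88} × {p1, p2, p3}}; |τ_{X×Y}| = 125.

Enumerate products U × V with U ∈ τ_X, V ∈ τ_Y (deduplicated):
  ∅ × ∅ = {} (∅)
  {86} × {p1} = {(86,p1)}
  {86} × {p3} = {(86,p3)}
  {87} × {p1} = {(87,p1)}
  {87} × {p3} = {(87,p3)}
  {88} × {p1} = {(88,p1)}
  {88} × {p3} = {(88,p3)}
  {86} × {p1, p3} = {(86,p1), (86,p3)}
  {86, 87} × {p1} = {(86,p1), (87,p1)}
  {86, 88} × {p1} = {(86,p1), (88,p1)}
  {86, 87} × {p3} = {(86,p3), (87,p3)}
  {86, 88} × {p3} = {(86,p3), (88,p3)}
  {87} × {p1, p3} = {(87,p1), (87,p3)}
  {87, 88} × {p1} = {(87,p1), (88,p1)}
  {87, 88} × {p3} = {(87,p3), (88,p3)}
  {88} × {p1, p3} = {(88,p1), (88,p3)}
  {86} × {p1, p2, p3} = {(86,p1), (86,p2), (86,p3)}
  {86, 87, 88} × {p1} = {(86,p1), (87,p1), (88,p1)}
  {86, 87, 88} × {p3} = {(86,p3), (87,p3), (88,p3)}
  {87} × {p1, p2, p3} = {(87,p1), (87,p2), (87,p3)}
  {88} × {p1, p2, p3} = {(88,p1), (88,p2), (88,p3)}
  {86, 87} × {p1, p3} = {(86,p1), (86,p3), (87,p1), (87,p3)}
  {86, 88} × {p1, p3} = {(86,p1), (86,p3), (88,p1), (88,p3)}
  {87, 88} × {p1, p3} = {(87,p1), (87,p3), (88,p1), (88,p3)}
  {86, 87} × {p1, p2, p3} = {(86,p1), (86,p2), (86,p3), (87,p1), (87,p2), (87,p3)}
  {86, 88} × {p1, p2, p3} = {(86,p1), (86,p2), (86,p3), (88,p1), (88,p2), (88,p3)}
  {86, 87, 88} × {p1, p3} = {(86,p1), (86,p3), (87,p1), (87,p3), (88,p1), (88,p3)}
  {87, 88} × {p1, p2, p3} = {(87,p1), (87,p2), (87,p3), (88,p1), (88,p2), (88,p3)}
  {86, 87, 88} × {p1, p2, p3} = {(86,p1), (86,p2), (86,p3), (87,p1), (87,p2), (87,p3), (88,p1), (88,p2), (88,p3)}
These 29 distinct sets form the basis B.
Close under arbitrary unions to get τ_{X×Y}; counting gives |τ_{X×Y}| = 125.


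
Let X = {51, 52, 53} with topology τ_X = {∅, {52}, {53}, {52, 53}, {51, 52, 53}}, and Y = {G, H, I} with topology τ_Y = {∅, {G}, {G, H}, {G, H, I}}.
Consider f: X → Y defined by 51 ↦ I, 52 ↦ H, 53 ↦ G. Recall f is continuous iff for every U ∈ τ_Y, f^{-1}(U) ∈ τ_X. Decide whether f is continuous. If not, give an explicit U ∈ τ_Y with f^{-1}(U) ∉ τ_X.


f IS continuous.

Compute f^{-1}(U) for each U ∈ τ_Y:
  U = ∅: f^{-1}(U) = ∅ ∈ τ_X ✓.
  U = {G}: f^{-1}(U) = {53} ∈ τ_X ✓.
  U = {G, H}: f^{-1}(U) = {52, 53} ∈ τ_X ✓.
  U = {G, H, I}: f^{-1}(U) = {51, 52, 53} ∈ τ_X ✓.
Every preimage lies in τ_X, so f IS continuous.


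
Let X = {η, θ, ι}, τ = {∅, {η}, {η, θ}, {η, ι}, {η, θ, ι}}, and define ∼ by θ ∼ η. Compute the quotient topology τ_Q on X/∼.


X/∼ = {[η=θ], [ι]}; |τ_Q| = 3.

Equivalence classes: [η=θ], [ι].
Quotient map π: X → X/∼ sends η ↦ [η=θ], θ ↦ [η=θ], ι ↦ [ι].
For each subset V ⊆ X/∼, compute π^{-1}(V) ⊆ X and check whether π^{-1}(V) ∈ τ. V is open in τ_Q iff π^{-1}(V) ∈ τ.
  V = {}: π^{-1}(V) = ∅ ∈ τ ✓.
  V = {[η=θ]}: π^{-1}(V) = {η, θ} ∈ τ ✓.
  V = {[ι]}: π^{-1}(V) = {ι} ∉ τ ✗.
  V = {[η=θ], [ι]}: π^{-1}(V) = {η, θ, ι} ∈ τ ✓.
Open sets in the quotient: τ_Q = {{}, {[η=θ]}, {[η=θ], [ι]}} (3 elements).


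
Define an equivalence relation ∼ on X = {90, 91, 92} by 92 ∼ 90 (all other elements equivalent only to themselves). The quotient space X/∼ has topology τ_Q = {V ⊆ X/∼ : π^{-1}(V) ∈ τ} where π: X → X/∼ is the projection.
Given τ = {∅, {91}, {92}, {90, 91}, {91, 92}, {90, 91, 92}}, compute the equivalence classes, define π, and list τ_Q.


X/∼ = {[90=92], [91]}; |τ_Q| = 3.

Equivalence classes: [90=92], [91].
Quotient map π: X → X/∼ sends 90 ↦ [90=92], 91 ↦ [91], 92 ↦ [90=92].
For each subset V ⊆ X/∼, compute π^{-1}(V) ⊆ X and check whether π^{-1}(V) ∈ τ. V is open in τ_Q iff π^{-1}(V) ∈ τ.
  V = {}: π^{-1}(V) = ∅ ∈ τ ✓.
  V = {[90=92]}: π^{-1}(V) = {90, 92} ∉ τ ✗.
  V = {[91]}: π^{-1}(V) = {91} ∈ τ ✓.
  V = {[90=92], [91]}: π^{-1}(V) = {90, 91, 92} ∈ τ ✓.
Open sets in the quotient: τ_Q = {{}, {[91]}, {[90=92], [91]}} (3 elements).


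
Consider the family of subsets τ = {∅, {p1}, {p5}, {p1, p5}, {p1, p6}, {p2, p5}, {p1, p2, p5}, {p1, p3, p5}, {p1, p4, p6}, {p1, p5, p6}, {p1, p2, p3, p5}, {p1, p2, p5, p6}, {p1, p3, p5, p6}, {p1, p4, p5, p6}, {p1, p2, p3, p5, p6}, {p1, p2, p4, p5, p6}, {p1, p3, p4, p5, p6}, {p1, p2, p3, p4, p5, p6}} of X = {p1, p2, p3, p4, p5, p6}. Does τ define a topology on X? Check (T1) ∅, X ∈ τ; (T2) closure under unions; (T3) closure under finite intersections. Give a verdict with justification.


τ IS a topology on X.

Axiom (T1): ∅ ∈ τ? Yes; X ∈ τ? Yes.
Axiom (T2/T3): check pairwise unions and intersections of members of τ.
All pairwise intersections and unions checked — each lies in τ. Therefore τ satisfies (T1), (T2), (T3): it IS a topology on X.


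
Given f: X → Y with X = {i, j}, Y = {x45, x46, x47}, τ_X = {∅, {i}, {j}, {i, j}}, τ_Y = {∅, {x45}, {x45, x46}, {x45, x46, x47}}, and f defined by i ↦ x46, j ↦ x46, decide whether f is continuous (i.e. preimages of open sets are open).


f IS continuous.

Compute f^{-1}(U) for each U ∈ τ_Y:
  U = ∅: f^{-1}(U) = ∅ ∈ τ_X ✓.
  U = {x45}: f^{-1}(U) = ∅ ∈ τ_X ✓.
  U = {x45, x46}: f^{-1}(U) = {i, j} ∈ τ_X ✓.
  U = {x45, x46, x47}: f^{-1}(U) = {i, j} ∈ τ_X ✓.
Every preimage lies in τ_X, so f IS continuous.


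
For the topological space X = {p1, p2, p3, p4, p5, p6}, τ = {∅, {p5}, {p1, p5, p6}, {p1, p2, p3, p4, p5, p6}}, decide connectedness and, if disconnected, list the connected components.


(X, τ) is connected.

Find clopen sets (U ∈ τ with X ∖ U ∈ τ):
  U = ∅, X ∖ U = {p1, p2, p3, p4, p5, p6} — both open, so U is clopen.
  U = {p1, p2, p3, p4, p5, p6}, X ∖ U = ∅ — both open, so U is clopen.
Only trivial clopens (∅ and X) exist, so (X, τ) is connected.
Compute connected components by grouping points that agree on all clopens:
  component: {p1, p2, p3, p4, p5, p6}


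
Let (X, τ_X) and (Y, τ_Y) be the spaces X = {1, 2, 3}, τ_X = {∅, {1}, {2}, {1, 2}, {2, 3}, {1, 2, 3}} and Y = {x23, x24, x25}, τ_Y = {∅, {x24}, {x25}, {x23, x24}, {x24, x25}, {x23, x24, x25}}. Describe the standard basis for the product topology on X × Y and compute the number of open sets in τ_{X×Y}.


Basis B = {∅ × ∅, {1} × {x24}, {1} × {x25}, {2} × {x24}, {2} × {x25}, {1} × {x23, x24}, {1} × {x24, x25}, {1, 2} × {x24}, {1, 2} × {x25}, {2} × {x23, x24}, {2} × {x24, x25}, {2, 3} × {x24}, {2, 3} × {x25}, {1} × {x23, x24, x25}, {1, 2, 3} × {x24}, {1, 2, 3} × {x25}, {2} × {x23, x24, x25}, {1, 2} × {x23, x24}, {1, 2} × {x24, x25}, {2, 3} × {x23, x24}, {2, 3} × {x24, x25}, {1, 2} × {x23, x24, x25}, {1, 2, 3} × {x23, x24}, {1, 2, 3} × {x24, x25}, {2, 3} × {x23, x24, x25}, {1, 2, 3} × {x23, x24, x25}}; |τ_{X×Y}| = 108.

Enumerate products U × V with U ∈ τ_X, V ∈ τ_Y (deduplicated):
  ∅ × ∅ = {} (∅)
  {1} × {x24} = {(1,x24)}
  {1} × {x25} = {(1,x25)}
  {2} × {x24} = {(2,x24)}
  {2} × {x25} = {(2,x25)}
  {1} × {x23, x24} = {(1,x23), (1,x24)}
  {1} × {x24, x25} = {(1,x24), (1,x25)}
  {1, 2} × {x24} = {(1,x24), (2,x24)}
  {1, 2} × {x25} = {(1,x25), (2,x25)}
  {2} × {x23, x24} = {(2,x23), (2,x24)}
  {2} × {x24, x25} = {(2,x24), (2,x25)}
  {2, 3} × {x24} = {(2,x24), (3,x24)}
  {2, 3} × {x25} = {(2,x25), (3,x25)}
  {1} × {x23, x24, x25} = {(1,x23), (1,x24), (1,x25)}
  {1, 2, 3} × {x24} = {(1,x24), (2,x24), (3,x24)}
  {1, 2, 3} × {x25} = {(1,x25), (2,x25), (3,x25)}
  {2} × {x23, x24, x25} = {(2,x23), (2,x24), (2,x25)}
  {1, 2} × {x23, x24} = {(1,x23), (1,x24), (2,x23), (2,x24)}
  {1, 2} × {x24, x25} = {(1,x24), (1,x25), (2,x24), (2,x25)}
  {2, 3} × {x23, x24} = {(2,x23), (2,x24), (3,x23), (3,x24)}
  {2, 3} × {x24, x25} = {(2,x24), (2,x25), (3,x24), (3,x25)}
  {1, 2} × {x23, x24, x25} = {(1,x23), (1,x24), (1,x25), (2,x23), (2,x24), (2,x25)}
  {1, 2, 3} × {x23, x24} = {(1,x23), (1,x24), (2,x23), (2,x24), (3,x23), (3,x24)}
  {1, 2, 3} × {x24, x25} = {(1,x24), (1,x25), (2,x24), (2,x25), (3,x24), (3,x25)}
  {2, 3} × {x23, x24, x25} = {(2,x23), (2,x24), (2,x25), (3,x23), (3,x24), (3,x25)}
  {1, 2, 3} × {x23, x24, x25} = {(1,x23), (1,x24), (1,x25), (2,x23), (2,x24), (2,x25), (3,x23), (3,x24), (3,x25)}
These 26 distinct sets form the basis B.
Close under arbitrary unions to get τ_{X×Y}; counting gives |τ_{X×Y}| = 108.


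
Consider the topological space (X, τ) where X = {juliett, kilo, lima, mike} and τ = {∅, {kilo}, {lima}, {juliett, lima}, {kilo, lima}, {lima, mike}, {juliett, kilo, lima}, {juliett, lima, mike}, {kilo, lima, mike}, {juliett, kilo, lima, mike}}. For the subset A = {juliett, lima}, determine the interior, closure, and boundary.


int(A) = {juliett, lima}, cl(A) = {juliett, lima, mike}, ∂A = {mike}.

Closed sets in (X, τ) are complements of opens:
  closed(X, τ) = {∅, {juliett}, {kilo}, {mike}, {juliett, kilo}, {juliett, mike}, {kilo, mike}, {juliett, kilo, mike}, {juliett, lima, mike}, {juliett, kilo, lima, mike}}.
int(A) = ⋃ {U ∈ τ : U ⊆ A}. Opens contained in A: ∅, {lima}, {juliett, lima}.
Taking the union of these: int(A) = {juliett, lima}.
cl(A) = ⋂ {C closed : A ⊆ C}. Closed sets containing A: {juliett, lima, mike}, {juliett, kilo, lima, mike}.
Intersecting these: cl(A) = {juliett, lima, mike}.
∂A = cl(A) ∖ int(A) = {juliett, lima, mike} ∖ {juliett, lima} = {mike}.


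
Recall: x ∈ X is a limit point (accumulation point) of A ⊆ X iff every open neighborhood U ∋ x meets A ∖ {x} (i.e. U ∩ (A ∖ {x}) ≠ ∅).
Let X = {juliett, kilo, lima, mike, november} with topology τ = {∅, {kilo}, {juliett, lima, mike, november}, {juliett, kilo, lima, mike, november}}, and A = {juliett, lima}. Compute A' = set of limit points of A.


A' = {juliett, lima, mike, november}

For each x ∈ X, list the open sets U ∈ τ with x ∈ U, then check whether U ∩ (A ∖ {x}) ≠ ∅ for every such U.
  x = juliett: opens ∋ x are {juliett, lima, mike, november}, {juliett, kilo, lima, mike, november}; each meets A ∖ {juliett}, so x IS a limit point.
  x = kilo: open {kilo} ∋ x has {kilo} ∩ (A ∖ {kilo}) = ∅, so x is NOT a limit point.
  x = lima: opens ∋ x are {juliett, lima, mike, november}, {juliett, kilo, lima, mike, november}; each meets A ∖ {lima}, so x IS a limit point.
  x = mike: opens ∋ x are {juliett, lima, mike, november}, {juliett, kilo, lima, mike, november}; each meets A ∖ {mike}, so x IS a limit point.
  x = november: opens ∋ x are {juliett, lima, mike, november}, {juliett, kilo, lima, mike, november}; each meets A ∖ {november}, so x IS a limit point.
Collecting: A' = {juliett, lima, mike, november}.


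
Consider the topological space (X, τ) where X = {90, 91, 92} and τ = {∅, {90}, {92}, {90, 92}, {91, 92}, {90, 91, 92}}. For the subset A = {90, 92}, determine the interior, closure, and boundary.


int(A) = {90, 92}, cl(A) = {90, 91, 92}, ∂A = {91}.

Closed sets in (X, τ) are complements of opens:
  closed(X, τ) = {∅, {90}, {91}, {90, 91}, {91, 92}, {90, 91, 92}}.
int(A) = ⋃ {U ∈ τ : U ⊆ A}. Opens contained in A: ∅, {90}, {92}, {90, 92}.
Taking the union of these: int(A) = {90, 92}.
cl(A) = ⋂ {C closed : A ⊆ C}. Closed sets containing A: {90, 91, 92}.
Intersecting these: cl(A) = {90, 91, 92}.
∂A = cl(A) ∖ int(A) = {90, 91, 92} ∖ {90, 92} = {91}.


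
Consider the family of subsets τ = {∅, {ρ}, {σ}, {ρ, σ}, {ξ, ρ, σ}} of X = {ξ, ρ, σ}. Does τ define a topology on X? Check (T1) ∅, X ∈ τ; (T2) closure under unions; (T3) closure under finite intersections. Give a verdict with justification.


τ IS a topology on X.

Axiom (T1): ∅ ∈ τ? Yes; X ∈ τ? Yes.
Axiom (T2/T3): check pairwise unions and intersections of members of τ.
All pairwise intersections and unions checked — each lies in τ. Therefore τ satisfies (T1), (T2), (T3): it IS a topology on X.


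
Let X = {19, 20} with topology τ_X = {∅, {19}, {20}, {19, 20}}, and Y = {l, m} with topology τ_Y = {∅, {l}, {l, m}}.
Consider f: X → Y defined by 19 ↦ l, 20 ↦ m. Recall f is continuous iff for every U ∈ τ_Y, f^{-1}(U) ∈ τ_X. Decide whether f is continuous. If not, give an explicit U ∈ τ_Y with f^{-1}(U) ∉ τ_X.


f IS continuous.

Compute f^{-1}(U) for each U ∈ τ_Y:
  U = ∅: f^{-1}(U) = ∅ ∈ τ_X ✓.
  U = {l}: f^{-1}(U) = {19} ∈ τ_X ✓.
  U = {l, m}: f^{-1}(U) = {19, 20} ∈ τ_X ✓.
Every preimage lies in τ_X, so f IS continuous.


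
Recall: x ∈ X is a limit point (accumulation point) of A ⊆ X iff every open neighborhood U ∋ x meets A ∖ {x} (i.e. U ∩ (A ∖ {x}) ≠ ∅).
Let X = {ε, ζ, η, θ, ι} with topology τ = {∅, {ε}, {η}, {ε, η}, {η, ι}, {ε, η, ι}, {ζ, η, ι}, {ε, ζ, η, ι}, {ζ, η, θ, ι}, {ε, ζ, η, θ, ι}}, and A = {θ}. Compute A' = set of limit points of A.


A' = ∅

For each x ∈ X, list the open sets U ∈ τ with x ∈ U, then check whether U ∩ (A ∖ {x}) ≠ ∅ for every such U.
  x = ε: open {ε} ∋ x has {ε} ∩ (A ∖ {ε}) = ∅, so x is NOT a limit point.
  x = ζ: open {ζ, η, ι} ∋ x has {ζ, η, ι} ∩ (A ∖ {ζ}) = ∅, so x is NOT a limit point.
  x = η: open {η} ∋ x has {η} ∩ (A ∖ {η}) = ∅, so x is NOT a limit point.
  x = θ: open {ζ, η, θ, ι} ∋ x has {ζ, η, θ, ι} ∩ (A ∖ {θ}) = ∅, so x is NOT a limit point.
  x = ι: open {η, ι} ∋ x has {η, ι} ∩ (A ∖ {ι}) = ∅, so x is NOT a limit point.
Collecting: A' = ∅.


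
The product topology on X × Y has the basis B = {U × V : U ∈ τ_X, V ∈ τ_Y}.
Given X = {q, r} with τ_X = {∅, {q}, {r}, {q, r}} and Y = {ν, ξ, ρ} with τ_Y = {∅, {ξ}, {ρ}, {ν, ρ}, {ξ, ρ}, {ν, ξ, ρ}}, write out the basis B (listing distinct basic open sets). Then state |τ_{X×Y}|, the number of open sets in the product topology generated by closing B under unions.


Basis B = {∅ × ∅, {q} × {ξ}, {q} × {ρ}, {r} × {ξ}, {r} × {ρ}, {q} × {ν, ρ}, {q} × {ξ, ρ}, {q, r} × {ξ}, {q, r} × {ρ}, {r} × {ν, ρ}, {r} × {ξ, ρ}, {q} × {ν, ξ, ρ}, {r} × {ν, ξ, ρ}, {q, r} × {ν, ρ}, {q, r} × {ξ, ρ}, {q, r} × {ν, ξ, ρ}}; |τ_{X×Y}| = 36.

Enumerate products U × V with U ∈ τ_X, V ∈ τ_Y (deduplicated):
  ∅ × ∅ = {} (∅)
  {q} × {ξ} = {(q,ξ)}
  {q} × {ρ} = {(q,ρ)}
  {r} × {ξ} = {(r,ξ)}
  {r} × {ρ} = {(r,ρ)}
  {q} × {ν, ρ} = {(q,ν), (q,ρ)}
  {q} × {ξ, ρ} = {(q,ξ), (q,ρ)}
  {q, r} × {ξ} = {(q,ξ), (r,ξ)}
  {q, r} × {ρ} = {(q,ρ), (r,ρ)}
  {r} × {ν, ρ} = {(r,ν), (r,ρ)}
  {r} × {ξ, ρ} = {(r,ξ), (r,ρ)}
  {q} × {ν, ξ, ρ} = {(q,ν), (q,ξ), (q,ρ)}
  {r} × {ν, ξ, ρ} = {(r,ν), (r,ξ), (r,ρ)}
  {q, r} × {ν, ρ} = {(q,ν), (q,ρ), (r,ν), (r,ρ)}
  {q, r} × {ξ, ρ} = {(q,ξ), (q,ρ), (r,ξ), (r,ρ)}
  {q, r} × {ν, ξ, ρ} = {(q,ν), (q,ξ), (q,ρ), (r,ν), (r,ξ), (r,ρ)}
These 16 distinct sets form the basis B.
Close under arbitrary unions to get τ_{X×Y}; counting gives |τ_{X×Y}| = 36.
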